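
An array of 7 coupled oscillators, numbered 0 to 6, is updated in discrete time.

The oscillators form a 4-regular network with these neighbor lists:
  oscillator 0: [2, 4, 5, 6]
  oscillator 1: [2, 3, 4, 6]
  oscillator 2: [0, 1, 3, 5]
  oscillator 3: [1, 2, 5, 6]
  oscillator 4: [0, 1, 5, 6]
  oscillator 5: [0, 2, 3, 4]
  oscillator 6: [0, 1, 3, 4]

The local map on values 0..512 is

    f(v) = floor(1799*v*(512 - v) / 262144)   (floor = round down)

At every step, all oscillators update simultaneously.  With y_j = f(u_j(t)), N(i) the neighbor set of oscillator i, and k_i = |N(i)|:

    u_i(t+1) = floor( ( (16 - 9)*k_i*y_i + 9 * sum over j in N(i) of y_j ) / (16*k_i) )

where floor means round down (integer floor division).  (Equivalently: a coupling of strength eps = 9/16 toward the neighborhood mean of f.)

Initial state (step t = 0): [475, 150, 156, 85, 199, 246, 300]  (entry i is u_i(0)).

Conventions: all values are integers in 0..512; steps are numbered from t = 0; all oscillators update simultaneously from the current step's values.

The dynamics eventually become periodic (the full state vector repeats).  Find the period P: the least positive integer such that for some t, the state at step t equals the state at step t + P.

Simulating step by step:
t=0: [475, 150, 156, 85, 199, 246, 300]
t=1: [290, 372, 334, 339, 380, 361, 355]
t=2: [404, 372, 399, 389, 369, 387, 384]
t=3: [319, 344, 320, 331, 344, 327, 336]
t=4: [414, 402, 415, 410, 403, 413, 405]
t=5: [283, 295, 282, 287, 294, 282, 294]
t=6: [442, 440, 443, 442, 440, 443, 440]
t=7: [212, 215, 210, 212, 215, 210, 215]
t=8: [436, 437, 435, 436, 437, 435, 437]
t=9: [226, 225, 227, 226, 225, 227, 224]
t=10: [442, 442, 443, 442, 442, 443, 442]
t=11: [211, 211, 210, 211, 211, 210, 212]
t=12: [435, 435, 435, 435, 435, 435, 435]
t=13: [229, 229, 229, 229, 229, 229, 229]
t=14: [444, 444, 444, 444, 444, 444, 444]
t=15: [207, 207, 207, 207, 207, 207, 207]
t=16: [433, 433, 433, 433, 433, 433, 433]
t=17: [234, 234, 234, 234, 234, 234, 234]
t=18: [446, 446, 446, 446, 446, 446, 446]
t=19: [202, 202, 202, 202, 202, 202, 202]
t=20: [429, 429, 429, 429, 429, 429, 429]
t=21: [244, 244, 244, 244, 244, 244, 244]
t=22: [448, 448, 448, 448, 448, 448, 448]
t=23: [196, 196, 196, 196, 196, 196, 196]
t=24: [425, 425, 425, 425, 425, 425, 425]
t=25: [253, 253, 253, 253, 253, 253, 253]
t=26: [449, 449, 449, 449, 449, 449, 449]
t=27: [194, 194, 194, 194, 194, 194, 194]
t=28: [423, 423, 423, 423, 423, 423, 423]
t=29: [258, 258, 258, 258, 258, 258, 258]
t=30: [449, 449, 449, 449, 449, 449, 449]

Answer: 4
Key observation: The state at step 26, [449, 449, 449, 449, 449, 449, 449], reappears at step 30 — and no state repeats earlier — so the cycle the system enters has period 4.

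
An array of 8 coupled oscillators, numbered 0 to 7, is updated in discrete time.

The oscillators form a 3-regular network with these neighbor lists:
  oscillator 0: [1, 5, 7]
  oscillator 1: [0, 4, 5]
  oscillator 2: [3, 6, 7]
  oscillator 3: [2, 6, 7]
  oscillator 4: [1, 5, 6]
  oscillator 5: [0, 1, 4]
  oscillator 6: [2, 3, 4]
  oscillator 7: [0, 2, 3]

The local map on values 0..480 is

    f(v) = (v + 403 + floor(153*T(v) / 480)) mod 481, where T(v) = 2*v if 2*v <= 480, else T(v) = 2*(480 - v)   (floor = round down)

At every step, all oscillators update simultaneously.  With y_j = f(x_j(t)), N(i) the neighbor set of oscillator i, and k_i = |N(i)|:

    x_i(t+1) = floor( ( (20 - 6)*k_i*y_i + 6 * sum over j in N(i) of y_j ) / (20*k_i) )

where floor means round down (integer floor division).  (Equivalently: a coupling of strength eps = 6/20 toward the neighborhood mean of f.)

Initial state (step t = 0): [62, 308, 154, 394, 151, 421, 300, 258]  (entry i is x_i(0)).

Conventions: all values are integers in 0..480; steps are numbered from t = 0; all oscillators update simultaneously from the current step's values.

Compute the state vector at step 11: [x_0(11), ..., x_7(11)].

Answer: [357, 357, 357, 357, 357, 357, 357, 357]

Derivation:
t=0: [62, 308, 154, 394, 151, 421, 300, 258]
t=1: [120, 294, 224, 342, 223, 319, 306, 281]
t=2: [183, 308, 303, 341, 302, 314, 329, 306]
t=3: [256, 327, 339, 347, 338, 328, 345, 327]
t=4: [327, 343, 350, 352, 349, 343, 352, 344]
t=5: [347, 351, 354, 354, 353, 351, 354, 351]
t=6: [353, 354, 355, 355, 355, 354, 355, 355]
t=7: [355, 355, 356, 356, 356, 355, 356, 355]
t=8: [356, 356, 356, 356, 356, 356, 357, 356]
t=9: [357, 357, 357, 357, 357, 357, 357, 357]
t=10: [357, 357, 357, 357, 357, 357, 357, 357]
t=11: [357, 357, 357, 357, 357, 357, 357, 357]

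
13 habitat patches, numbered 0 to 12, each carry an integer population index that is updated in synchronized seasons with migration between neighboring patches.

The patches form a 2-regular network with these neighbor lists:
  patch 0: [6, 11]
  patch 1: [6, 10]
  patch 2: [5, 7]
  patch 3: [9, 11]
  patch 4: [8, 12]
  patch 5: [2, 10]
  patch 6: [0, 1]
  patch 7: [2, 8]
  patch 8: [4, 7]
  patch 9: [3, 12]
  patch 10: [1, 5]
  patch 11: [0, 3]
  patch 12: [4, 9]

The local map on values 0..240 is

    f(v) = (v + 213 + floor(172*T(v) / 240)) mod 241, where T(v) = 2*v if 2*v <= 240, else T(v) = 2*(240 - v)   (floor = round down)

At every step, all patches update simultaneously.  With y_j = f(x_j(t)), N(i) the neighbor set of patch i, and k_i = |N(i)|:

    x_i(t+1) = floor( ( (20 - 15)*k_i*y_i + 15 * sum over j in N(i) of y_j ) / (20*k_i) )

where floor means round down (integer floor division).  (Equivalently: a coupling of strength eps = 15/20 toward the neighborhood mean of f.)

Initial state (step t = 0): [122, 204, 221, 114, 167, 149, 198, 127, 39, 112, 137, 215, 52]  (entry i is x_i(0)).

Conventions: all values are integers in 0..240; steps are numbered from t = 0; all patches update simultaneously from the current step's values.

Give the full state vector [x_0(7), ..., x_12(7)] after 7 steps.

Answer: [96, 56, 93, 94, 90, 55, 74, 150, 149, 32, 41, 99, 50]

Derivation:
t=0: [122, 204, 221, 114, 167, 149, 198, 127, 39, 112, 137, 215, 52]
t=1: [175, 148, 65, 86, 62, 90, 150, 112, 24, 40, 92, 66, 26]
t=2: [113, 79, 105, 120, 54, 169, 96, 60, 54, 98, 124, 190, 80]
t=3: [165, 125, 101, 171, 126, 93, 114, 153, 108, 123, 67, 68, 158]
t=4: [55, 58, 131, 59, 95, 181, 10, 171, 69, 7, 115, 35, 16]
t=5: [136, 120, 93, 136, 106, 69, 141, 58, 110, 104, 133, 96, 164]
t=6: [85, 17, 144, 165, 148, 115, 17, 192, 188, 63, 65, 63, 171]
t=7: [96, 56, 93, 94, 90, 55, 74, 150, 149, 32, 41, 99, 50]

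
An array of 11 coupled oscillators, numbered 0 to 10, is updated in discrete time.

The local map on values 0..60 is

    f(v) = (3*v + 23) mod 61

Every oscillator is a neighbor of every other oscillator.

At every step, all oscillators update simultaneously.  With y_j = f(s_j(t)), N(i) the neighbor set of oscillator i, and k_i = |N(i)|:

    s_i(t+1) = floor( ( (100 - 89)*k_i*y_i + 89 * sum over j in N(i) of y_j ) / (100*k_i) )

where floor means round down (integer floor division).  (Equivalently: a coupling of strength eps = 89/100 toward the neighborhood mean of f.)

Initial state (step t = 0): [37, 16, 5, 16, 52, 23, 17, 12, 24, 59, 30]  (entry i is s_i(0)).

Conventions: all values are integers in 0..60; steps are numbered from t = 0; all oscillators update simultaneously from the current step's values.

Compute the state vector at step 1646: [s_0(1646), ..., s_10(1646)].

Answer: [29, 29, 29, 29, 29, 29, 29, 29, 29, 29, 29]
Key observation: The state at step 2, [50, 50, 50, 50, 50, 50, 50, 50, 50, 50, 50], reappears at step 12: the system is in a cycle of period 10 from step 2 on.  Therefore the state at step 1646 equals the state at step 2 + ((1646 - 2) mod 10) = 6, which is [29, 29, 29, 29, 29, 29, 29, 29, 29, 29, 29].

Derivation:
t=0: [37, 16, 5, 16, 52, 23, 17, 12, 24, 59, 30]
t=1: [29, 29, 30, 29, 30, 30, 29, 30, 30, 29, 30]
t=2: [50, 50, 50, 50, 50, 50, 50, 50, 50, 50, 50]
t=3: [51, 51, 51, 51, 51, 51, 51, 51, 51, 51, 51]
t=4: [54, 54, 54, 54, 54, 54, 54, 54, 54, 54, 54]
t=5: [2, 2, 2, 2, 2, 2, 2, 2, 2, 2, 2]
t=6: [29, 29, 29, 29, 29, 29, 29, 29, 29, 29, 29]
t=7: [49, 49, 49, 49, 49, 49, 49, 49, 49, 49, 49]
t=8: [48, 48, 48, 48, 48, 48, 48, 48, 48, 48, 48]
t=9: [45, 45, 45, 45, 45, 45, 45, 45, 45, 45, 45]
t=10: [36, 36, 36, 36, 36, 36, 36, 36, 36, 36, 36]
t=11: [9, 9, 9, 9, 9, 9, 9, 9, 9, 9, 9]
t=12: [50, 50, 50, 50, 50, 50, 50, 50, 50, 50, 50]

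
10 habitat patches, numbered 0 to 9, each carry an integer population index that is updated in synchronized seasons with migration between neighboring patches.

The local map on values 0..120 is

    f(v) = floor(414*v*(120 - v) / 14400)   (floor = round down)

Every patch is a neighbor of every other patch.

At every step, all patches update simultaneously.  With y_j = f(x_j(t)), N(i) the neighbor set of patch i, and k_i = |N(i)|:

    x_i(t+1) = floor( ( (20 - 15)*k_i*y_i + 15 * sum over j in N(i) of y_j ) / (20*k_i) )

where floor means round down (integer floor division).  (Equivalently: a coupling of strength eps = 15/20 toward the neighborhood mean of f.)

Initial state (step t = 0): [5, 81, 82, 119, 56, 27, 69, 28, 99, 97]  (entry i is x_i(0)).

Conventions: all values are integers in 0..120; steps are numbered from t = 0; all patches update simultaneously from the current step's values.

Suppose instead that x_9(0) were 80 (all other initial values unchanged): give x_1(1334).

Simulating step by step:
t=0: [5, 81, 82, 119, 56, 27, 69, 28, 99, 80]
t=1: [60, 73, 73, 58, 75, 70, 75, 70, 68, 73]
t=2: [100, 99, 99, 100, 99, 99, 99, 99, 99, 99]
t=3: [58, 58, 58, 58, 58, 58, 58, 58, 58, 58]
t=4: [103, 103, 103, 103, 103, 103, 103, 103, 103, 103]
t=5: [50, 50, 50, 50, 50, 50, 50, 50, 50, 50]
t=6: [100, 100, 100, 100, 100, 100, 100, 100, 100, 100]
t=7: [57, 57, 57, 57, 57, 57, 57, 57, 57, 57]
t=8: [103, 103, 103, 103, 103, 103, 103, 103, 103, 103]

Answer: x_1(1334) = 100
Key observation: The state at step 4, [103, 103, 103, 103, 103, 103, 103, 103, 103, 103], reappears at step 8: the system is in a cycle of period 4 from step 4 on.  Therefore the state at step 1334 equals the state at step 4 + ((1334 - 4) mod 4) = 6, which is [100, 100, 100, 100, 100, 100, 100, 100, 100, 100].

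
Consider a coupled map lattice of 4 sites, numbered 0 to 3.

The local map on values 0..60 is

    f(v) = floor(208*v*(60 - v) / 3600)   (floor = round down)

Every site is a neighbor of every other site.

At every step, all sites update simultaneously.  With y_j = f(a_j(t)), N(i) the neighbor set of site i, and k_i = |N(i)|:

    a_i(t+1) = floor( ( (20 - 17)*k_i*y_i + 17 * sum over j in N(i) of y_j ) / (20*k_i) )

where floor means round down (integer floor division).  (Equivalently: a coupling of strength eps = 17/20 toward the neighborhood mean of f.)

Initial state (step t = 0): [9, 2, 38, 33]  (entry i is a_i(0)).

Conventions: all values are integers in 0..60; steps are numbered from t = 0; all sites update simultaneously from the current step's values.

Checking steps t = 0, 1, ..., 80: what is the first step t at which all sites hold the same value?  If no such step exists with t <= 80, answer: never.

Answer: 4
Key observation: Synchronization is absorbing here: once all sites are equal they stay equal, and step 4 is the first all-equal step.

Derivation:
t=0: [9, 2, 38, 33]  (not all equal)
t=1: [33, 36, 30, 30]  (not all equal)
t=2: [51, 51, 50, 50]  (not all equal)
t=3: [27, 27, 26, 26]  (not all equal)
t=4: [51, 51, 51, 51]  (all equal)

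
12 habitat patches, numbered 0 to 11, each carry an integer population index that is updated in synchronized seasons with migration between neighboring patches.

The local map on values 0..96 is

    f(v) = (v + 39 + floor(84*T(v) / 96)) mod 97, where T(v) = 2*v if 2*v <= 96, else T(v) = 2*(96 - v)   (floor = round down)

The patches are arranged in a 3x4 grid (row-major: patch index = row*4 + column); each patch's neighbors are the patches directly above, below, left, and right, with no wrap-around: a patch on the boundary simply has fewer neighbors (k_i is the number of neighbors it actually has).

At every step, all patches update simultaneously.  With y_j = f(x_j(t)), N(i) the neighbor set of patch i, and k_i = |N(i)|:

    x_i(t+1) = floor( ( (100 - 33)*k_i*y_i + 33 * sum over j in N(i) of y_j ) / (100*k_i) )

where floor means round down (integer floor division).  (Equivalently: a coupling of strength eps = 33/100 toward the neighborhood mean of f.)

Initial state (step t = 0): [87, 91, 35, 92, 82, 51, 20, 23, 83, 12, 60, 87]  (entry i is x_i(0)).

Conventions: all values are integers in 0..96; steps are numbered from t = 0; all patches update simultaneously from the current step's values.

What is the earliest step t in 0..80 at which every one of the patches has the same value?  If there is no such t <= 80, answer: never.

Simulating step by step:
t=0: [87, 91, 35, 92, 82, 51, 20, 23, 83, 12, 60, 87]  (not all equal)
t=1: [44, 44, 44, 34, 49, 68, 77, 23, 51, 68, 66, 41]  (not all equal)
t=2: [64, 62, 58, 34, 70, 59, 50, 18, 69, 60, 58, 46]  (not all equal)
t=3: [61, 63, 62, 48, 58, 64, 71, 78, 58, 64, 66, 70]  (not all equal)
t=4: [64, 62, 63, 68, 65, 61, 56, 54, 65, 62, 59, 56]  (not all equal)
t=5: [62, 62, 62, 61, 61, 63, 67, 67, 61, 63, 65, 67]  (not all equal)
t=6: [63, 62, 62, 63, 63, 62, 59, 59, 63, 62, 60, 59]  (not all equal)
t=7: [62, 62, 63, 62, 62, 63, 64, 64, 62, 63, 64, 65]  (not all equal)
t=8: [63, 62, 62, 62, 62, 62, 62, 62, 62, 62, 61, 61]  (not all equal)
t=9: [62, 62, 63, 63, 62, 63, 63, 63, 63, 63, 63, 63]  (not all equal)
t=10: [63, 62, 62, 62, 62, 62, 62, 62, 62, 62, 62, 62]  (not all equal)
t=11: [62, 62, 63, 63, 62, 63, 63, 63, 63, 63, 63, 63]  (not all equal)

Answer: never
Key observation: The state at step 9 reappears at step 11 — the system is in a cycle of period 2 from step 9 on.  No step 0..11 is synchronized, and the cycle repeats forever, so no step up to 80 (or ever) has all patches equal.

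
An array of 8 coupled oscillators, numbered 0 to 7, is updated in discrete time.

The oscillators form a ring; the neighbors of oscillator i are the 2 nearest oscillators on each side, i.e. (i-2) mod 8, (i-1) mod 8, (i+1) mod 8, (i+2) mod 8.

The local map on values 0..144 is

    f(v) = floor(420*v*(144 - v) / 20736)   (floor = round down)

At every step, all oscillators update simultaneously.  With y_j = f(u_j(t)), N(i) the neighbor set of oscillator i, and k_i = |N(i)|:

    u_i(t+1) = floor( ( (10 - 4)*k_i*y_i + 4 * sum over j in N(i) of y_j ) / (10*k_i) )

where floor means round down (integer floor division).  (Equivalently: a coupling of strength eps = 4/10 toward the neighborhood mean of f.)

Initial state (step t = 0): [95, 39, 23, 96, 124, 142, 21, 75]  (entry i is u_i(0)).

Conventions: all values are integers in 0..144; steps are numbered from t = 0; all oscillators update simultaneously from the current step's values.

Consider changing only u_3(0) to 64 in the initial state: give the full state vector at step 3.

Answer: [87, 87, 87, 90, 93, 98, 93, 91]
Key observation: This trace re-runs the system from the modified initial state.

Derivation:
t=0: [95, 39, 23, 64, 124, 142, 21, 75]
t=1: [85, 84, 66, 81, 51, 33, 56, 85]
t=2: [101, 102, 102, 99, 95, 84, 96, 98]
t=3: [87, 87, 87, 90, 93, 98, 93, 91]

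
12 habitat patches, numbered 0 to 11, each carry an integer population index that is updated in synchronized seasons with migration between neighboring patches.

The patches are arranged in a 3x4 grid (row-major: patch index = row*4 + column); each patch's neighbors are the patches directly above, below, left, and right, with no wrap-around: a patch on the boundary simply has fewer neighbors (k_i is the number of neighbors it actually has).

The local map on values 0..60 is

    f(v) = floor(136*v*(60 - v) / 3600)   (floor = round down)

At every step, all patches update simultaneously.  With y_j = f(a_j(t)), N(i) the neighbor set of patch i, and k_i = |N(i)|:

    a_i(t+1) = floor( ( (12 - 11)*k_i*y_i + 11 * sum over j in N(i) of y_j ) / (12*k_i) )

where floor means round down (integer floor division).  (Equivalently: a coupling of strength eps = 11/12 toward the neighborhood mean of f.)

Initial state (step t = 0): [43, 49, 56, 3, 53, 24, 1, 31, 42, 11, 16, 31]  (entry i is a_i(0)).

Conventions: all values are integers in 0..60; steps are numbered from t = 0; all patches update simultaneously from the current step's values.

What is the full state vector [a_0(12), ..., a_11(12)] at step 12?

Answer: [33, 33, 33, 33, 33, 33, 33, 33, 33, 33, 33, 33]

Derivation:
t=0: [43, 49, 56, 3, 53, 24, 1, 31, 42, 11, 16, 31]
t=1: [17, 22, 9, 19, 27, 15, 22, 15, 17, 27, 18, 29]
t=2: [31, 23, 29, 21, 26, 31, 24, 30, 32, 27, 31, 27]
t=3: [32, 32, 31, 33, 33, 32, 33, 31, 33, 33, 32, 33]
t=4: [33, 33, 33, 33, 33, 33, 33, 33, 33, 33, 33, 33]
t=5: [33, 33, 33, 33, 33, 33, 33, 33, 33, 33, 33, 33]
t=6: [33, 33, 33, 33, 33, 33, 33, 33, 33, 33, 33, 33]
t=7: [33, 33, 33, 33, 33, 33, 33, 33, 33, 33, 33, 33]
t=8: [33, 33, 33, 33, 33, 33, 33, 33, 33, 33, 33, 33]
t=9: [33, 33, 33, 33, 33, 33, 33, 33, 33, 33, 33, 33]
t=10: [33, 33, 33, 33, 33, 33, 33, 33, 33, 33, 33, 33]
t=11: [33, 33, 33, 33, 33, 33, 33, 33, 33, 33, 33, 33]
t=12: [33, 33, 33, 33, 33, 33, 33, 33, 33, 33, 33, 33]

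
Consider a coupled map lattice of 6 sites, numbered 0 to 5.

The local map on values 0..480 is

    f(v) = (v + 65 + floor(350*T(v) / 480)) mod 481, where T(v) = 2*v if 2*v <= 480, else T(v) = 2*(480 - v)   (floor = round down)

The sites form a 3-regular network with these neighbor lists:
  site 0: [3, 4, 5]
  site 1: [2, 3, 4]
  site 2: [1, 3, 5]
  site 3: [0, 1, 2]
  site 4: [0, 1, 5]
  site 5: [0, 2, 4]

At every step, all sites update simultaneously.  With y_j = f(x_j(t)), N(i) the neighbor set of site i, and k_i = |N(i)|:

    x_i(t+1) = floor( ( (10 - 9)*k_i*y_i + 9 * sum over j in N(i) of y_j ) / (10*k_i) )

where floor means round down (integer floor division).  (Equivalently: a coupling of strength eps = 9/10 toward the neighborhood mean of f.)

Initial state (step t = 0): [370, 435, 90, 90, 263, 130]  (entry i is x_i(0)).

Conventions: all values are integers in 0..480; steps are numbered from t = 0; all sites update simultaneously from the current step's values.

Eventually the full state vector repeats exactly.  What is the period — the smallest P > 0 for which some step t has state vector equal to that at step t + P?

Simulating step by step:
t=0: [370, 435, 90, 90, 263, 130]
t=1: [261, 228, 254, 173, 190, 207]
t=2: [62, 82, 90, 143, 125, 123]
t=3: [368, 348, 343, 272, 292, 299]
t=4: [148, 142, 141, 125, 130, 131]
t=5: [385, 391, 393, 413, 407, 405]
t=6: [97, 98, 99, 103, 102, 101]
t=7: [314, 312, 311, 306, 307, 309]
t=8: [142, 142, 141, 140, 141, 141]
t=9: [410, 410, 411, 412, 412, 411]
t=10: [95, 95, 95, 95, 95, 95]
t=11: [298, 298, 298, 298, 298, 298]
t=12: [147, 147, 147, 147, 147, 147]
t=13: [426, 426, 426, 426, 426, 426]
t=14: [88, 88, 88, 88, 88, 88]
t=15: [281, 281, 281, 281, 281, 281]
t=16: [155, 155, 155, 155, 155, 155]
t=17: [446, 446, 446, 446, 446, 446]
t=18: [79, 79, 79, 79, 79, 79]
t=19: [259, 259, 259, 259, 259, 259]
t=20: [165, 165, 165, 165, 165, 165]
t=21: [470, 470, 470, 470, 470, 470]
t=22: [68, 68, 68, 68, 68, 68]
t=23: [232, 232, 232, 232, 232, 232]
t=24: [154, 154, 154, 154, 154, 154]
t=25: [443, 443, 443, 443, 443, 443]
t=26: [80, 80, 80, 80, 80, 80]
t=27: [261, 261, 261, 261, 261, 261]
t=28: [164, 164, 164, 164, 164, 164]
t=29: [468, 468, 468, 468, 468, 468]
t=30: [69, 69, 69, 69, 69, 69]
t=31: [234, 234, 234, 234, 234, 234]
t=32: [159, 159, 159, 159, 159, 159]
t=33: [455, 455, 455, 455, 455, 455]
t=34: [75, 75, 75, 75, 75, 75]
t=35: [249, 249, 249, 249, 249, 249]
t=36: [169, 169, 169, 169, 169, 169]
t=37: [480, 480, 480, 480, 480, 480]
t=38: [64, 64, 64, 64, 64, 64]
t=39: [222, 222, 222, 222, 222, 222]
t=40: [129, 129, 129, 129, 129, 129]
t=41: [382, 382, 382, 382, 382, 382]
t=42: [108, 108, 108, 108, 108, 108]
t=43: [330, 330, 330, 330, 330, 330]
t=44: [132, 132, 132, 132, 132, 132]
t=45: [389, 389, 389, 389, 389, 389]
t=46: [105, 105, 105, 105, 105, 105]
t=47: [323, 323, 323, 323, 323, 323]
t=48: [135, 135, 135, 135, 135, 135]
t=49: [396, 396, 396, 396, 396, 396]
t=50: [102, 102, 102, 102, 102, 102]
t=51: [315, 315, 315, 315, 315, 315]
t=52: [139, 139, 139, 139, 139, 139]
t=53: [406, 406, 406, 406, 406, 406]
t=54: [97, 97, 97, 97, 97, 97]
t=55: [303, 303, 303, 303, 303, 303]
t=56: [145, 145, 145, 145, 145, 145]
t=57: [421, 421, 421, 421, 421, 421]
t=58: [91, 91, 91, 91, 91, 91]
t=59: [288, 288, 288, 288, 288, 288]
t=60: [152, 152, 152, 152, 152, 152]
t=61: [438, 438, 438, 438, 438, 438]
t=62: [83, 83, 83, 83, 83, 83]
t=63: [269, 269, 269, 269, 269, 269]
t=64: [160, 160, 160, 160, 160, 160]
t=65: [458, 458, 458, 458, 458, 458]
t=66: [74, 74, 74, 74, 74, 74]
t=67: [246, 246, 246, 246, 246, 246]
t=68: [171, 171, 171, 171, 171, 171]
t=69: [4, 4, 4, 4, 4, 4]
t=70: [74, 74, 74, 74, 74, 74]

Answer: 4
Key observation: The state at step 66, [74, 74, 74, 74, 74, 74], reappears at step 70 — and no state repeats earlier — so the cycle the system enters has period 4.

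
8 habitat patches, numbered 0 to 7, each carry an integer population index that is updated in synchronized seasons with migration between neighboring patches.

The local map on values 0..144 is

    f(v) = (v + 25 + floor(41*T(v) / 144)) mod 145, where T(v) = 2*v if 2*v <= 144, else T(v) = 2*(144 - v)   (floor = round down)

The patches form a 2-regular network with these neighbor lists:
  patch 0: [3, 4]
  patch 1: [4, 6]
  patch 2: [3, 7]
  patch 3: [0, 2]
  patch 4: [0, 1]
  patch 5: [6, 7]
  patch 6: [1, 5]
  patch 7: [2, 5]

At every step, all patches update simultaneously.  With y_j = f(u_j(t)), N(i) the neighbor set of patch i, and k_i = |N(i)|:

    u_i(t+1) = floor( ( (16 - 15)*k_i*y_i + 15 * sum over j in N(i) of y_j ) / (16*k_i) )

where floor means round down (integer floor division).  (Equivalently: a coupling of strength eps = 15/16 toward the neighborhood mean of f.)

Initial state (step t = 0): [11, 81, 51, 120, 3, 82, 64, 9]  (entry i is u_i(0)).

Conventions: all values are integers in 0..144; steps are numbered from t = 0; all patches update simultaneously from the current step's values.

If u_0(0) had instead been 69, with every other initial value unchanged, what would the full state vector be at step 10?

Simulating step by step:
t=0: [69, 81, 51, 120, 3, 82, 64, 9]
t=1: [28, 81, 30, 112, 130, 85, 140, 118]
t=2: [16, 27, 14, 66, 99, 24, 134, 101]
t=3: [65, 14, 65, 53, 55, 15, 61, 50]
t=4: [110, 111, 106, 125, 88, 107, 51, 88]
t=5: [75, 117, 74, 8, 17, 117, 14, 16]
t=6: [49, 46, 49, 132, 73, 45, 14, 73]
t=7: [79, 92, 79, 95, 101, 92, 92, 100]
t=8: [12, 2, 12, 132, 66, 2, 1, 66]
t=9: [71, 73, 71, 41, 41, 73, 27, 41]
t=10: [91, 81, 91, 133, 134, 81, 133, 134]

Answer: [91, 81, 91, 133, 134, 81, 133, 134]
Key observation: This trace re-runs the system from the modified initial state.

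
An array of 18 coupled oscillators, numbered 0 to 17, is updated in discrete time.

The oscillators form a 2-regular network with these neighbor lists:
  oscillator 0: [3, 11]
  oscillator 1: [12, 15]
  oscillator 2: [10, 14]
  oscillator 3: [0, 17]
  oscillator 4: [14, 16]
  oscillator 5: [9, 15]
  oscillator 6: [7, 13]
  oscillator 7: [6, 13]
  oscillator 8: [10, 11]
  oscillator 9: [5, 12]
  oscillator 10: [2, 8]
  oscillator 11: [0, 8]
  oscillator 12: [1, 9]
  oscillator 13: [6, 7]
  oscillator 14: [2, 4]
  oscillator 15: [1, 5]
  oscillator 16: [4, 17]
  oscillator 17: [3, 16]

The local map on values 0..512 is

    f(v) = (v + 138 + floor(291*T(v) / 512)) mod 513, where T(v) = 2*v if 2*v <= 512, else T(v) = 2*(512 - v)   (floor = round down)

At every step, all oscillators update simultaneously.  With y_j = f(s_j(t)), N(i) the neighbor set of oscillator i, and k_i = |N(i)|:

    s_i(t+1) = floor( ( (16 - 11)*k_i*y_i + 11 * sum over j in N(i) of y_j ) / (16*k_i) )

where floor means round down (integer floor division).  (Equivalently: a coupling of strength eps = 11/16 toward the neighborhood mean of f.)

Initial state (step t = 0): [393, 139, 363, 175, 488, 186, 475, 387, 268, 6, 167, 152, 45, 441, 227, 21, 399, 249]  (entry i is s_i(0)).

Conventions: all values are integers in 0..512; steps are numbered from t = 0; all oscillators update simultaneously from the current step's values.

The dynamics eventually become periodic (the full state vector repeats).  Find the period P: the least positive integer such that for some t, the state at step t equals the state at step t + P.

Simulating step by step:
t=0: [393, 139, 363, 175, 488, 186, 475, 387, 268, 6, 167, 152, 45, 441, 227, 21, 399, 249]
t=1: [382, 278, 256, 266, 133, 121, 147, 147, 381, 134, 266, 255, 274, 147, 136, 213, 149, 276]
t=2: [164, 138, 259, 164, 435, 297, 452, 452, 164, 326, 165, 158, 256, 452, 337, 218, 345, 268]
t=3: [483, 225, 276, 378, 155, 138, 145, 145, 484, 166, 379, 483, 257, 145, 159, 233, 158, 275]
t=4: [145, 133, 270, 154, 473, 346, 447, 447, 145, 361, 154, 140, 258, 447, 368, 222, 367, 269]
t=5: [450, 224, 267, 358, 151, 137, 145, 145, 450, 162, 358, 443, 252, 145, 156, 230, 156, 267]
t=6: [149, 128, 269, 157, 467, 340, 447, 447, 149, 355, 157, 145, 252, 447, 363, 219, 363, 269]
t=7: [458, 216, 269, 363, 152, 135, 145, 145, 458, 160, 363, 453, 246, 145, 156, 225, 156, 269]
t=8: [148, 114, 269, 157, 468, 333, 447, 447, 148, 347, 157, 144, 241, 447, 364, 208, 364, 269]
t=9: [457, 190, 269, 362, 152, 128, 145, 145, 457, 152, 362, 451, 229, 145, 156, 207, 156, 269]
t=10: [148, 71, 269, 157, 468, 310, 447, 447, 148, 324, 157, 144, 204, 447, 364, 172, 364, 269]
t=11: [457, 284, 269, 362, 152, 280, 145, 145, 457, 127, 362, 451, 173, 145, 156, 313, 156, 269]
t=12: [148, 283, 269, 157, 468, 249, 447, 447, 148, 359, 157, 144, 356, 447, 364, 166, 364, 269]
t=13: [457, 275, 269, 362, 152, 272, 145, 145, 457, 157, 362, 451, 161, 145, 156, 265, 156, 269]
t=14: [148, 276, 269, 157, 468, 273, 447, 447, 148, 371, 157, 144, 371, 447, 364, 169, 364, 269]
t=15: [457, 277, 269, 362, 152, 277, 145, 145, 457, 160, 362, 451, 160, 145, 156, 272, 156, 269]
t=16: [148, 275, 269, 157, 468, 275, 447, 447, 148, 372, 157, 144, 372, 447, 364, 169, 364, 269]
t=17: [457, 277, 269, 362, 152, 277, 145, 145, 457, 160, 362, 451, 160, 145, 156, 272, 156, 269]

Answer: 2
Key observation: The state at step 15, [457, 277, 269, 362, 152, 277, 145, 145, 457, 160, 362, 451, 160, 145, 156, 272, 156, 269], reappears at step 17 — and no state repeats earlier — so the cycle the system enters has period 2.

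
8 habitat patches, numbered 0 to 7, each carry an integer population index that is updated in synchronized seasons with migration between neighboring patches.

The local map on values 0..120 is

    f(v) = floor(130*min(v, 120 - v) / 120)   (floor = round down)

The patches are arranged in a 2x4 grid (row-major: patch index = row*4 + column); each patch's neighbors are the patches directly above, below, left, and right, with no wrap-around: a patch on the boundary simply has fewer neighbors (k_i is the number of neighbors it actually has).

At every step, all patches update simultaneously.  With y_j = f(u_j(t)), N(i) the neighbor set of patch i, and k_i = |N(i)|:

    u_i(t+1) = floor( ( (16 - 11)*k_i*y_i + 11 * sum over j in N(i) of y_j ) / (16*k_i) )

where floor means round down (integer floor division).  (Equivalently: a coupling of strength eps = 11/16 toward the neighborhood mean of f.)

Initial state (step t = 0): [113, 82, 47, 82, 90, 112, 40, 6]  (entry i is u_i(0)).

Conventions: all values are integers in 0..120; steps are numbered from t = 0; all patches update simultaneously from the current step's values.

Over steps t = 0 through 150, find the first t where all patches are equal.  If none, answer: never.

Answer: 17
Key observation: Synchronization is absorbing here: once all patches are equal they stay equal, and step 17 is the first all-equal step.

Derivation:
t=0: [113, 82, 47, 82, 90, 112, 40, 6]  (not all equal)
t=1: [27, 27, 44, 32, 15, 29, 28, 30]  (not all equal)
t=2: [24, 33, 36, 37, 25, 26, 34, 32]  (not all equal)
t=3: [29, 32, 37, 37, 27, 31, 34, 36]  (not all equal)
t=4: [31, 34, 37, 39, 31, 33, 36, 38]  (not all equal)
t=5: [34, 36, 39, 40, 33, 35, 38, 40]  (not all equal)
t=6: [36, 38, 41, 42, 36, 37, 40, 42]  (not all equal)
t=7: [39, 41, 43, 44, 39, 40, 43, 44]  (not all equal)
t=8: [42, 43, 45, 46, 42, 43, 45, 46]  (not all equal)
t=9: [45, 46, 47, 48, 45, 46, 47, 48]  (not all equal)
t=10: [48, 49, 50, 51, 48, 49, 50, 51]  (not all equal)
t=11: [52, 53, 54, 54, 52, 53, 54, 54]  (not all equal)
t=12: [56, 57, 57, 58, 56, 57, 57, 58]  (not all equal)
t=13: [60, 60, 61, 61, 60, 60, 61, 61]  (not all equal)
t=14: [65, 64, 63, 63, 65, 64, 63, 63]  (not all equal)
t=15: [59, 60, 60, 61, 59, 60, 60, 61]  (not all equal)
t=16: [63, 64, 64, 63, 63, 64, 64, 63]  (not all equal)
t=17: [60, 60, 60, 60, 60, 60, 60, 60]  (all equal)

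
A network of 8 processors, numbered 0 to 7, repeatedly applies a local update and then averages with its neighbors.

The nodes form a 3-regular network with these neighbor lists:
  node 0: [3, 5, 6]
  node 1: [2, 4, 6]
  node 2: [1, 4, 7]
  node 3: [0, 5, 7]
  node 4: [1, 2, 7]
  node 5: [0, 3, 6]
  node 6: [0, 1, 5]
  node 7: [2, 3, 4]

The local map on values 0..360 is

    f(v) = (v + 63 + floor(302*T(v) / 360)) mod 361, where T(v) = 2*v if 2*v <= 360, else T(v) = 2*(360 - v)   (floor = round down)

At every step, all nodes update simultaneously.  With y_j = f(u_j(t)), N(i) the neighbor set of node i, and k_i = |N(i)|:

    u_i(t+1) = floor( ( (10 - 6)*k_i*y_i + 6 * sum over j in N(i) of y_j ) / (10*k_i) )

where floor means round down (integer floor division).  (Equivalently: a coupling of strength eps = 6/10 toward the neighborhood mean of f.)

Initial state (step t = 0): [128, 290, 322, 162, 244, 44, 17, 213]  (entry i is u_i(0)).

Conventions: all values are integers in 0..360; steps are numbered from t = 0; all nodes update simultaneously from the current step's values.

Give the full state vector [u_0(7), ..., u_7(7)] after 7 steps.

Simulating step by step:
t=0: [128, 290, 322, 162, 244, 44, 17, 213]
t=1: [102, 110, 116, 131, 127, 129, 109, 136]
t=2: [225, 224, 97, 110, 103, 167, 289, 47]
t=3: [184, 215, 264, 240, 268, 183, 135, 278]
t=4: [149, 126, 131, 153, 130, 149, 129, 125]
t=5: [91, 45, 45, 91, 45, 91, 66, 57]
t=6: [292, 194, 189, 287, 189, 292, 254, 220]
t=7: [113, 167, 172, 118, 172, 113, 131, 155]

Answer: [113, 167, 172, 118, 172, 113, 131, 155]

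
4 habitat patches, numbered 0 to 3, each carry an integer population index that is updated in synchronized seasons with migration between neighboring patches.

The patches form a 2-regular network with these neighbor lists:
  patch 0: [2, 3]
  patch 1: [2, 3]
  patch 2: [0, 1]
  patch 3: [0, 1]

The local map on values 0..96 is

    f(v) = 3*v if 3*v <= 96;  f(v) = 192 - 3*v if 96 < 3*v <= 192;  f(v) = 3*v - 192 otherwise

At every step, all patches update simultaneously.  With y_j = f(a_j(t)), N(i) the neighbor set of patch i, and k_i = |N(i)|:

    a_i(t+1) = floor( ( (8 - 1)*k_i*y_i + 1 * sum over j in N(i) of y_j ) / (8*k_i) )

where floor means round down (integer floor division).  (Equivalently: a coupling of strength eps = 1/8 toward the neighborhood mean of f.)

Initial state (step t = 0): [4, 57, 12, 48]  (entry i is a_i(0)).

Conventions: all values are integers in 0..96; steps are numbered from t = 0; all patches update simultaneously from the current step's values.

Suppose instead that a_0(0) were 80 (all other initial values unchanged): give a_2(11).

Simulating step by step:
t=0: [80, 57, 12, 48]
t=1: [47, 23, 35, 46]
t=2: [53, 69, 83, 54]
t=3: [34, 18, 52, 29]
t=4: [86, 54, 40, 85]
t=5: [66, 34, 69, 61]
t=6: [6, 80, 19, 13]
t=7: [21, 48, 54, 38]
t=8: [61, 48, 33, 75]
t=9: [15, 49, 84, 32]
t=10: [49, 49, 58, 89]
t=11: [45, 45, 21, 71]

Answer: a_2(11) = 21
Key observation: This trace re-runs the system from the modified initial state.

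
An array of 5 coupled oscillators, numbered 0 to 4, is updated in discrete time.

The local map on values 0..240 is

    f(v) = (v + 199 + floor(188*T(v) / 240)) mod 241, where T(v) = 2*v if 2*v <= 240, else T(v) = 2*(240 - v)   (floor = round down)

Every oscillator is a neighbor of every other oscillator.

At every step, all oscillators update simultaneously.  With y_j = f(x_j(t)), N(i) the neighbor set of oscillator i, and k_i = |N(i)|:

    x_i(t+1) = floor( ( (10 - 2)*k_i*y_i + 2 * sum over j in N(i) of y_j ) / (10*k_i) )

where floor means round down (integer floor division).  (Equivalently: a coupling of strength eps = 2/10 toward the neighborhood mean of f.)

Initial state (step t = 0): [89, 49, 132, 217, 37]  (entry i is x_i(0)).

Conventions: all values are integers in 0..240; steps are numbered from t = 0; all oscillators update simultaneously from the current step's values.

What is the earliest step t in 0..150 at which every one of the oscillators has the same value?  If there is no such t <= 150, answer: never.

Simulating step by step:
t=0: [89, 49, 132, 217, 37]  (not all equal)
t=1: [167, 89, 41, 185, 66]  (not all equal)
t=2: [221, 181, 89, 213, 137]  (not all equal)
t=3: [198, 215, 182, 202, 53]  (not all equal)
t=4: [214, 207, 221, 213, 119]  (not all equal)
t=5: [202, 205, 199, 203, 60]  (not all equal)
t=6: [213, 212, 215, 212, 133]  (not all equal)
t=7: [203, 203, 202, 203, 56]  (not all equal)
t=8: [212, 212, 212, 212, 124]  (not all equal)
t=9: [203, 203, 203, 203, 60]  (not all equal)
t=10: [212, 212, 212, 212, 133]  (not all equal)
t=11: [203, 203, 203, 203, 56]  (not all equal)
t=12: [212, 212, 212, 212, 124]  (not all equal)

Answer: never
Key observation: The state at step 8 reappears at step 12 — the system is in a cycle of period 4 from step 8 on.  No step 0..12 is synchronized, and the cycle repeats forever, so no step up to 150 (or ever) has all oscillators equal.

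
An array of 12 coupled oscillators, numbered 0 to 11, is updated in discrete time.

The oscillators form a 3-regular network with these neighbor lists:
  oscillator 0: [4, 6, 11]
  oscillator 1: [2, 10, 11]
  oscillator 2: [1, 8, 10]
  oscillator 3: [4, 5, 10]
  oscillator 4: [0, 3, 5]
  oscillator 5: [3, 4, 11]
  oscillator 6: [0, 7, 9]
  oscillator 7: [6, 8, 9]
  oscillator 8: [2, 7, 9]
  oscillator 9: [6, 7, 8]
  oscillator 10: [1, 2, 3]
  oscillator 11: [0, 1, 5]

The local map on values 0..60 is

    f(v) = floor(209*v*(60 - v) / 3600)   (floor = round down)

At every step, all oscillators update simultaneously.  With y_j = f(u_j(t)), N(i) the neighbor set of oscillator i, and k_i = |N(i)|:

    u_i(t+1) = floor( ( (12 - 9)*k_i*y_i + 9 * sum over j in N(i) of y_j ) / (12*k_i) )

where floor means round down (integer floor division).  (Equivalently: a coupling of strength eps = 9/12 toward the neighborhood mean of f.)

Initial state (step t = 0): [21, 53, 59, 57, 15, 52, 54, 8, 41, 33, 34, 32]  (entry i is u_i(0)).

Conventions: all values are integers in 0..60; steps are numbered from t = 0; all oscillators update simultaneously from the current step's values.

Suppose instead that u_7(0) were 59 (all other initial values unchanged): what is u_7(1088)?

Answer: u_7(1088) = 51
Key observation: The state at step 4, [51, 52, 51, 52, 52, 52, 51, 51, 51, 51, 52, 52], reappears at step 8: the system is in a cycle of period 4 from step 4 on.  Therefore the state at step 1088 equals the state at step 4 + ((1088 - 4) mod 4) = 4, which is [51, 52, 51, 52, 52, 52, 51, 51, 51, 51, 52, 52].

Derivation:
t=0: [21, 53, 59, 57, 15, 52, 54, 59, 41, 33, 34, 32]
t=1: [39, 31, 30, 30, 29, 31, 29, 29, 25, 29, 21, 36]
t=2: [50, 50, 50, 50, 50, 51, 50, 51, 51, 51, 50, 50]
t=3: [29, 29, 28, 28, 28, 28, 27, 26, 26, 26, 29, 28]
t=4: [51, 52, 51, 52, 52, 52, 51, 51, 51, 51, 52, 52]
t=5: [25, 24, 25, 24, 24, 24, 26, 26, 26, 26, 24, 24]
t=6: [50, 50, 50, 50, 50, 50, 50, 51, 50, 51, 50, 50]
t=7: [29, 29, 29, 29, 29, 29, 27, 27, 27, 27, 29, 29]
t=8: [51, 52, 51, 52, 52, 52, 51, 51, 51, 51, 52, 52]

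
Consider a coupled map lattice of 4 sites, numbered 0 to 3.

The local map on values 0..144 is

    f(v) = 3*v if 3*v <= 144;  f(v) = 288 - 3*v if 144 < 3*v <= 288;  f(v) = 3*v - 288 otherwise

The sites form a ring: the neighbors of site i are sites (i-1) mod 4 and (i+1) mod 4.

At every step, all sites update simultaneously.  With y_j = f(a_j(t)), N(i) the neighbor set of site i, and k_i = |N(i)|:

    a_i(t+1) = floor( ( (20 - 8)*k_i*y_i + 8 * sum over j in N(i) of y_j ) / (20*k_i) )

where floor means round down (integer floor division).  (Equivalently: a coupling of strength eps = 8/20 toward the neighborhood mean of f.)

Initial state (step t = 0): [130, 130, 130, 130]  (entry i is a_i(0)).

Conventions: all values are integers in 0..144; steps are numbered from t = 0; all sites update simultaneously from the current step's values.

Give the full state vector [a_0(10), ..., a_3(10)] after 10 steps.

Simulating step by step:
t=0: [130, 130, 130, 130]
t=1: [102, 102, 102, 102]
t=2: [18, 18, 18, 18]
t=3: [54, 54, 54, 54]
t=4: [126, 126, 126, 126]
t=5: [90, 90, 90, 90]
t=6: [18, 18, 18, 18]
t=7: [54, 54, 54, 54]
t=8: [126, 126, 126, 126]
t=9: [90, 90, 90, 90]
t=10: [18, 18, 18, 18]

Answer: [18, 18, 18, 18]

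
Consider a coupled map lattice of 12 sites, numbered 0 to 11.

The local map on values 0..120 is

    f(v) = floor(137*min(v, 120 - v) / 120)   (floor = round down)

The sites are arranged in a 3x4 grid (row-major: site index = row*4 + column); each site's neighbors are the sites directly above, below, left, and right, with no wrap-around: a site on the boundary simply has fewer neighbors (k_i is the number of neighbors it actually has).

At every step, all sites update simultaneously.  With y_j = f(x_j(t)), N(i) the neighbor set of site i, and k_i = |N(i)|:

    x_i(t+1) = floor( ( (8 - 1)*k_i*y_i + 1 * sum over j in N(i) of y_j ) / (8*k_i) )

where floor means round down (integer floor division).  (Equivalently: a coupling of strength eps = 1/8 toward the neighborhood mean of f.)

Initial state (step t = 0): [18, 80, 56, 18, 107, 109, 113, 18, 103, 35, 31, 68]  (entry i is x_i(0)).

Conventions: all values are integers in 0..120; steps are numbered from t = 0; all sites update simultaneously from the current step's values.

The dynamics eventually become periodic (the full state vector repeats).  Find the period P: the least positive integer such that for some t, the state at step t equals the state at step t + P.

Simulating step by step:
t=0: [18, 80, 56, 18, 107, 109, 113, 18, 103, 35, 31, 68]
t=1: [21, 43, 58, 22, 14, 13, 10, 21, 19, 36, 35, 55]
t=2: [24, 47, 61, 27, 15, 15, 14, 24, 21, 38, 38, 58]
t=3: [28, 51, 62, 32, 17, 18, 17, 28, 23, 41, 42, 62]
t=4: [31, 55, 62, 37, 19, 21, 21, 32, 26, 44, 46, 62]
t=5: [35, 59, 63, 43, 22, 25, 25, 36, 29, 48, 51, 63]
t=6: [39, 64, 62, 49, 26, 29, 30, 41, 33, 52, 56, 63]
t=7: [44, 61, 64, 55, 30, 34, 36, 46, 37, 57, 61, 63]
t=8: [50, 64, 62, 61, 35, 39, 42, 52, 42, 63, 65, 64]
t=9: [56, 62, 65, 66, 40, 45, 48, 59, 47, 63, 61, 62]
t=10: [62, 65, 61, 61, 46, 51, 54, 66, 53, 64, 66, 66]
t=11: [64, 62, 66, 66, 53, 58, 61, 61, 59, 62, 61, 61]
t=12: [63, 65, 61, 61, 60, 65, 66, 66, 66, 66, 66, 67]
t=13: [65, 62, 66, 66, 67, 62, 61, 61, 61, 61, 60, 60]
t=14: [62, 65, 61, 61, 60, 65, 66, 66, 66, 67, 67, 67]
t=15: [65, 62, 66, 66, 67, 62, 61, 61, 61, 60, 60, 60]
t=16: [62, 65, 61, 61, 60, 65, 66, 66, 66, 67, 67, 67]

Answer: 2
Key observation: The state at step 14, [62, 65, 61, 61, 60, 65, 66, 66, 66, 67, 67, 67], reappears at step 16 — and no state repeats earlier — so the cycle the system enters has period 2.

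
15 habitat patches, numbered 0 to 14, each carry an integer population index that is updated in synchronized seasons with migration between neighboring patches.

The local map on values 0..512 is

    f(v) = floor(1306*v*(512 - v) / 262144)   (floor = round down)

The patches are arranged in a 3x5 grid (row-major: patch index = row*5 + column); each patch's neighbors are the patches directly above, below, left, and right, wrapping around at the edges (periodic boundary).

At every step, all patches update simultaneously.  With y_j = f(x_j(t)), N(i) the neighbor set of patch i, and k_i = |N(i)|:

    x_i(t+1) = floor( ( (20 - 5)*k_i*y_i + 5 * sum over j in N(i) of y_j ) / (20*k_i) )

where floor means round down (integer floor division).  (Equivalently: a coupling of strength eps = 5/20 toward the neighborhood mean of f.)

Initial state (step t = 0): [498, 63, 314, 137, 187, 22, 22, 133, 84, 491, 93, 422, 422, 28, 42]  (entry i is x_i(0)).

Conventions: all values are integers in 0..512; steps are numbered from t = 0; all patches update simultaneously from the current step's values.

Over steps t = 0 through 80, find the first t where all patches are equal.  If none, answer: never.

Answer: 8
Key observation: Synchronization is absorbing here: once all patches are equal they stay equal, and step 8 is the first all-equal step.

Derivation:
t=0: [498, 63, 314, 137, 187, 22, 22, 133, 84, 491, 93, 422, 422, 28, 42]  (not all equal)
t=1: [68, 141, 283, 244, 253, 60, 79, 233, 173, 77, 168, 177, 192, 95, 111]  (not all equal)
t=2: [175, 253, 317, 314, 298, 149, 190, 310, 282, 185, 265, 285, 300, 219, 226]  (not all equal)
t=3: [297, 321, 309, 310, 314, 278, 304, 311, 319, 302, 319, 321, 315, 318, 320]  (not all equal)
t=4: [316, 306, 311, 310, 309, 321, 314, 310, 307, 314, 307, 305, 308, 307, 306]  (not all equal)
t=5: [308, 313, 311, 311, 311, 306, 309, 311, 312, 309, 312, 313, 312, 312, 313]  (not all equal)
t=6: [312, 310, 310, 310, 311, 313, 311, 310, 310, 311, 310, 310, 310, 310, 310]  (not all equal)
t=7: [310, 310, 311, 311, 310, 310, 310, 311, 311, 310, 310, 311, 311, 311, 311]  (not all equal)
t=8: [311, 311, 311, 311, 311, 311, 311, 311, 311, 311, 311, 311, 311, 311, 311]  (all equal)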